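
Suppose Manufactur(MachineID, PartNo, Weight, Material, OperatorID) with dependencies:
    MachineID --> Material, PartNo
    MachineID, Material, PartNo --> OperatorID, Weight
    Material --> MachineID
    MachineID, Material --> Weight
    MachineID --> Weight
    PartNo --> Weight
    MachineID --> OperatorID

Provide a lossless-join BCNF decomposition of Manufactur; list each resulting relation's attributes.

Candidate keys of the original relation: {MachineID}, {Material}.
Within {MachineID, Material, OperatorID, PartNo, Weight}: {PartNo}⁺ ∩ {MachineID, Material, OperatorID, PartNo, Weight} = {PartNo, Weight}, not the whole set, so PartNo --> Weight violates BCNF; decompose into {PartNo, Weight} and {MachineID, Material, OperatorID, PartNo}.
{PartNo, Weight} is in BCNF.
{MachineID, Material, OperatorID, PartNo} is in BCNF.

{MachineID, Material, OperatorID, PartNo}; {PartNo, Weight}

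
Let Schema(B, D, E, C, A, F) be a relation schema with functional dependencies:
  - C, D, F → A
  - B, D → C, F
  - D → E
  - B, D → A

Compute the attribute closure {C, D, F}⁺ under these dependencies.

{A, C, D, E, F}

Start with {C, D, F}.
C, D, F → A applies; add {A} → now {A, C, D, F}.
D → E applies; add {E} → now {A, C, D, E, F}.
No further FD applies.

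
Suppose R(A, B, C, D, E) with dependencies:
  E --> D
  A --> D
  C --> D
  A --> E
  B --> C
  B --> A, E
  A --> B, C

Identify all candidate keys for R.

{A}, {B}

{A}⁺ = {A, B, C, D, E} — all of the relation — so {A} is a candidate key.
{B}⁺ = {A, B, C, D, E} — all of the relation — so {B} is a candidate key.
Any other superkey properly contains one of these, so there are no further candidate keys.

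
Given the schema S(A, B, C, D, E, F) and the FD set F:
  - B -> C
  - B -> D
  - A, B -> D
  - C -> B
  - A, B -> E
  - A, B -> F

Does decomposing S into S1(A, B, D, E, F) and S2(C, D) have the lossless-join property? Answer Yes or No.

Common attributes: {D}; their closure is {D}.
Neither S1 nor S2 is contained in that closure, so the decomposition is lossy.

No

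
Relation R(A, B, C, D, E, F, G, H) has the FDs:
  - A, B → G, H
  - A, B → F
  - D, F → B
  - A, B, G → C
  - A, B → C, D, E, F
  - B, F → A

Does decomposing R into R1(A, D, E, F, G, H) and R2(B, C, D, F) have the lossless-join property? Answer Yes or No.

Common attributes: {D, F}; their closure is {A, B, C, D, E, F, G, H}.
R1 is contained in that closure, so R1 ∩ R2 → R1 holds and the join is lossless.

Yes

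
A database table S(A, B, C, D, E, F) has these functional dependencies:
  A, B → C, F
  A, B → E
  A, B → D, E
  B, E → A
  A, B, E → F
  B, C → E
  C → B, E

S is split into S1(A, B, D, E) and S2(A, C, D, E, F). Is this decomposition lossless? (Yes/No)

Common attributes: {A, D, E}; their closure is {A, D, E}.
Neither S1 nor S2 is contained in that closure, so the decomposition is lossy.

No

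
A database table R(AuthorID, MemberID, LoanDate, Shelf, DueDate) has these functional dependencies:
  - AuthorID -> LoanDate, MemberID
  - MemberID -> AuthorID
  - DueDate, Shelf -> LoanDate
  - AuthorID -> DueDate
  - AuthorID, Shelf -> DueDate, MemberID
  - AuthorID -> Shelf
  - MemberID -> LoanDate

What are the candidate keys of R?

{AuthorID}, {MemberID}

{AuthorID}⁺ = {AuthorID, DueDate, LoanDate, MemberID, Shelf} — all of the relation — so {AuthorID} is a candidate key.
{MemberID}⁺ = {AuthorID, DueDate, LoanDate, MemberID, Shelf} — all of the relation — so {MemberID} is a candidate key.
These are minimal and exhaustive — every other superkey contains one of them.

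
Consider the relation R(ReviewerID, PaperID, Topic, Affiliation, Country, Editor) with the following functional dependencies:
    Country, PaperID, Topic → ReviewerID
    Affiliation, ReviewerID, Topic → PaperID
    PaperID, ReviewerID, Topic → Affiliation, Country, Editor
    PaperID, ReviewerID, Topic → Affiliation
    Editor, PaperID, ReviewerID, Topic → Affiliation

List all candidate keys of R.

{Affiliation, ReviewerID, Topic}, {Country, PaperID, Topic}, {PaperID, ReviewerID, Topic}

{Topic} never appears on the right of any FD, so every key must include it.
{Affiliation, ReviewerID, Topic}⁺ = {Affiliation, Country, Editor, PaperID, ReviewerID, Topic}, which is every attribute, so {Affiliation, ReviewerID, Topic} is a candidate key.
{Country, PaperID, Topic}⁺ = {Affiliation, Country, Editor, PaperID, ReviewerID, Topic}, which is every attribute, so {Country, PaperID, Topic} is a candidate key.
{PaperID, ReviewerID, Topic}⁺ = {Affiliation, Country, Editor, PaperID, ReviewerID, Topic}, which is every attribute, so {PaperID, ReviewerID, Topic} is a candidate key.
These are minimal and exhaustive — every other superkey contains one of them.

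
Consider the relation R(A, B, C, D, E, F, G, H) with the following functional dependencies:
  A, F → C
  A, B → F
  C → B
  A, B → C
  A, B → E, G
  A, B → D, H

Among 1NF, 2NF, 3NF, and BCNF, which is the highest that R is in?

3NF

Candidate keys: {A, B}, {A, C}, {A, F}. Prime attributes: {A, B, C, F}.
C → B breaks BCNF: {C}⁺ = {B, C}, so {C} is not a superkey.
Its right-hand attributes {B} are all prime, as are those of every other non-superkey FD — the relation is in 3NF.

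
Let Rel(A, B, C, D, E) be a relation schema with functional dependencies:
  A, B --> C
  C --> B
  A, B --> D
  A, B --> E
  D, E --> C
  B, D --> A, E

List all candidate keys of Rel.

{A, B}⁺ = {A, B, C, D, E}, which is every attribute, so {A, B} is a candidate key.
{A, C}⁺ = {A, B, C, D, E}, which is every attribute, so {A, C} is a candidate key.
{B, D}⁺ = {A, B, C, D, E}, which is every attribute, so {B, D} is a candidate key.
{C, D}⁺ = {A, B, C, D, E}, which is every attribute, so {C, D} is a candidate key.
{D, E}⁺ = {A, B, C, D, E}, which is every attribute, so {D, E} is a candidate key.
Any other superkey properly contains one of these, so there are no further candidate keys.

{A, B}, {A, C}, {B, D}, {C, D}, {D, E}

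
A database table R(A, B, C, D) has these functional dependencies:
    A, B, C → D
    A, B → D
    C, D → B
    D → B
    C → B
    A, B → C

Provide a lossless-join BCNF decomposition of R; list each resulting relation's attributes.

{A, C, D}; {B, D}

Candidate keys of the original relation: {A, B}, {A, C}, {A, D}.
Within {A, B, C, D}: {C, D}⁺ ∩ {A, B, C, D} = {B, C, D}, not the whole set, so C, D → B violates BCNF; decompose into {B, C, D} and {A, C, D}.
Within {B, C, D}: {D}⁺ ∩ {B, C, D} = {B, D}, not the whole set, so D → B violates BCNF; decompose into {B, D} and {C, D}.
{B, D} is in BCNF.
{C, D} is in BCNF.
{A, C, D} is in BCNF.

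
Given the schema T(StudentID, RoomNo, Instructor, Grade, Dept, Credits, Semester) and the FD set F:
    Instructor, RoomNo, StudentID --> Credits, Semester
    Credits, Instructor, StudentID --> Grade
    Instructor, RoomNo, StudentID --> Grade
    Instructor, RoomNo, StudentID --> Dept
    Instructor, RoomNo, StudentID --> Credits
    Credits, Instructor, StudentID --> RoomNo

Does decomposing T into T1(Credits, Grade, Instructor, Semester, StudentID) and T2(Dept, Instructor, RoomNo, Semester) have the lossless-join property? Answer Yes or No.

No

The shared attributes are {Instructor, Semester} and {Instructor, Semester}⁺ = {Instructor, Semester}.
The closure covers neither T1 nor T2 entirely; the join is not lossless.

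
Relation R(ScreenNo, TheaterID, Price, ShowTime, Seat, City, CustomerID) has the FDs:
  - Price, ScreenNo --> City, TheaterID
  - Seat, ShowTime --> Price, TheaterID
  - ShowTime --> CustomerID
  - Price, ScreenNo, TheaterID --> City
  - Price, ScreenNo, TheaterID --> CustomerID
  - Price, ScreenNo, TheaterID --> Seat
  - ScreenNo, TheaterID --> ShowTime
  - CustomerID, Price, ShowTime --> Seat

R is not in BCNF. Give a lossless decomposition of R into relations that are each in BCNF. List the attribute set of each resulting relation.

Candidate keys of the original relation: {Price, ScreenNo}, {ScreenNo, Seat, ShowTime}, {ScreenNo, Seat, TheaterID}.
{City, CustomerID, Price, ScreenNo, Seat, ShowTime, TheaterID}: {Seat, ShowTime} determines {CustomerID, Price, Seat, ShowTime, TheaterID} here but is not a superkey — split on Seat, ShowTime --> CustomerID, Price, TheaterID, giving {CustomerID, Price, Seat, ShowTime, TheaterID} and {City, ScreenNo, Seat, ShowTime}.
{CustomerID, Price, Seat, ShowTime, TheaterID}: {ShowTime} determines {CustomerID, ShowTime} here but is not a superkey — split on ShowTime --> CustomerID, giving {CustomerID, ShowTime} and {Price, Seat, ShowTime, TheaterID}.
{CustomerID, ShowTime} has no BCNF violation.
{Price, Seat, ShowTime, TheaterID} has no BCNF violation.
{City, ScreenNo, Seat, ShowTime} has no BCNF violation.

{City, ScreenNo, Seat, ShowTime}; {CustomerID, ShowTime}; {Price, Seat, ShowTime, TheaterID}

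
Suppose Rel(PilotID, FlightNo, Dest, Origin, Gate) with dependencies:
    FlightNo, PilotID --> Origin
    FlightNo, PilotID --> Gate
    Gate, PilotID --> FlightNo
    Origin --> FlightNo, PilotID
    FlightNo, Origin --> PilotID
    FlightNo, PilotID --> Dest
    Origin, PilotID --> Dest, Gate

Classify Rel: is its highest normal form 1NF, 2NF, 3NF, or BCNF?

Candidate keys: {FlightNo, PilotID}, {Gate, PilotID}, {Origin}. Prime attributes: {FlightNo, Gate, Origin, PilotID}.
Every FD has a superkey on the left, so the relation is in BCNF.

BCNF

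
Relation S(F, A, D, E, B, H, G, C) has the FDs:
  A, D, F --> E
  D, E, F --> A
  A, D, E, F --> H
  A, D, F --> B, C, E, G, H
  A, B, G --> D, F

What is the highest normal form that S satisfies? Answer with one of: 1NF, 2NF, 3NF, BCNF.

BCNF

Candidate keys: {A, B, G}, {A, D, F}, {D, E, F}. Prime attributes: {A, B, D, E, F, G}.
Every FD has a superkey on the left, so the relation is in BCNF.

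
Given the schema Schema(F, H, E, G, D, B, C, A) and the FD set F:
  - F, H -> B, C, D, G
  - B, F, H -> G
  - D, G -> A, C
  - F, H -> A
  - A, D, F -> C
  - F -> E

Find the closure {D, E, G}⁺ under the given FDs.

Start with {D, E, G}.
D, G -> A, C applies; add {A, C} → now {A, C, D, E, G}.
No further FD applies.

{A, C, D, E, G}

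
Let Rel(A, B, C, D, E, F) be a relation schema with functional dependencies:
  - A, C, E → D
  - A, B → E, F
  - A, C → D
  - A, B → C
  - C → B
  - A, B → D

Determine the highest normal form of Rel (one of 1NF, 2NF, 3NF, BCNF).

Candidate keys: {A, B}, {A, C}. Prime attributes: {A, B, C}.
C → B: {C}⁺ = {B, C}, which is not all of the attributes, so the left side is not a superkey — BCNF is violated.
But every attribute on its right side ({B}) is prime, and the same holds for every other non-superkey FD, so 3NF still holds.

3NF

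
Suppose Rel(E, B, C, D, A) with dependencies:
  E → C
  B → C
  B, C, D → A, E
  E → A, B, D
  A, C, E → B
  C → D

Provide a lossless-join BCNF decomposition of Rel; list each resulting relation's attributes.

Candidate keys of the original relation: {B}, {E}.
In {A, B, C, D, E}, {C} is not a superkey ({C}⁺ restricted to this set is {C, D}), so split on C → D into {C, D} and {A, B, C, E}.
{C, D} is in BCNF.
{A, B, C, E} is in BCNF.

{A, B, C, E}; {C, D}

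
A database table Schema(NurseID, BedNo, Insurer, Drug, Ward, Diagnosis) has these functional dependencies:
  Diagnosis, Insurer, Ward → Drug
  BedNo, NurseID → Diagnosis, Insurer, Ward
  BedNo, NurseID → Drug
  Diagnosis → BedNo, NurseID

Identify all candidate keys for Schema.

{BedNo, NurseID}, {Diagnosis}

{Diagnosis}⁺ = {BedNo, Diagnosis, Drug, Insurer, NurseID, Ward} — all of the relation — so {Diagnosis} is a candidate key.
{BedNo, NurseID}⁺ = {BedNo, Diagnosis, Drug, Insurer, NurseID, Ward} — all of the relation — so {BedNo, NurseID} is a candidate key.
Any other superkey properly contains one of these, so there are no further candidate keys.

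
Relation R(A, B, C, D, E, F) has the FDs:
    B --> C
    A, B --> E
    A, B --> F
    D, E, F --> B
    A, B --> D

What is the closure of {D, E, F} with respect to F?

{B, C, D, E, F}

Start with {D, E, F}.
D, E, F --> B applies; add {B} → now {B, D, E, F}.
B --> C applies; add {C} → now {B, C, D, E, F}.
No further FD applies.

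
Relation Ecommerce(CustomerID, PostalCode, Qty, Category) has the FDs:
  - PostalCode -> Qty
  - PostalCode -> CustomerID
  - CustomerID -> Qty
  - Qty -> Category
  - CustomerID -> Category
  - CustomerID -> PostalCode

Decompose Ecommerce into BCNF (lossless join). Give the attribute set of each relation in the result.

Candidate keys of the original relation: {CustomerID}, {PostalCode}.
Within {Category, CustomerID, PostalCode, Qty}: {Qty}⁺ ∩ {Category, CustomerID, PostalCode, Qty} = {Category, Qty}, not the whole set, so Qty -> Category violates BCNF; decompose into {Category, Qty} and {CustomerID, PostalCode, Qty}.
{Category, Qty} has no BCNF violation.
{CustomerID, PostalCode, Qty} has no BCNF violation.

{Category, Qty}; {CustomerID, PostalCode, Qty}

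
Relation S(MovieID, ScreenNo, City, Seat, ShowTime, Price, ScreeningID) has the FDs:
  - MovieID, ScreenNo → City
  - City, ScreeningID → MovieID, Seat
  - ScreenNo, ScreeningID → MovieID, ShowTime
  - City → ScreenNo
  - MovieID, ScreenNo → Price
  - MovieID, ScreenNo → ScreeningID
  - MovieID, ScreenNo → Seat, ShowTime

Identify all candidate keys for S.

{City, MovieID}, {City, ScreeningID}, {MovieID, ScreenNo}, {ScreenNo, ScreeningID}

Closure of {City, MovieID} is {City, MovieID, Price, ScreenNo, ScreeningID, Seat, ShowTime}, the whole schema; {City, MovieID} is a candidate key.
Closure of {City, ScreeningID} is {City, MovieID, Price, ScreenNo, ScreeningID, Seat, ShowTime}, the whole schema; {City, ScreeningID} is a candidate key.
Closure of {MovieID, ScreenNo} is {City, MovieID, Price, ScreenNo, ScreeningID, Seat, ShowTime}, the whole schema; {MovieID, ScreenNo} is a candidate key.
Closure of {ScreenNo, ScreeningID} is {City, MovieID, Price, ScreenNo, ScreeningID, Seat, ShowTime}, the whole schema; {ScreenNo, ScreeningID} is a candidate key.
These are minimal and exhaustive — every other superkey contains one of them.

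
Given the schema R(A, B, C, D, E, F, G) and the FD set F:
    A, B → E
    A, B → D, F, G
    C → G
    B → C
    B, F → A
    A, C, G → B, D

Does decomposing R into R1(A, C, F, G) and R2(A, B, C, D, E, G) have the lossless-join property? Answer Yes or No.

R1 ∩ R2 = {A, C, G}; its closure under F is {A, B, C, D, E, F, G}.
This includes all of R1, so the common attributes are a superkey of R1 — the join is lossless.

Yes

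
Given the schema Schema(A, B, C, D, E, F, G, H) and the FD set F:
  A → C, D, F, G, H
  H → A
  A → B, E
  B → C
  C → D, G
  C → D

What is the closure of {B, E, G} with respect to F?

Start with {B, E, G}.
B → C applies; add {C} → now {B, C, E, G}.
C → D, G applies; add {D} → now {B, C, D, E, G}.
No further FD applies.

{B, C, D, E, G}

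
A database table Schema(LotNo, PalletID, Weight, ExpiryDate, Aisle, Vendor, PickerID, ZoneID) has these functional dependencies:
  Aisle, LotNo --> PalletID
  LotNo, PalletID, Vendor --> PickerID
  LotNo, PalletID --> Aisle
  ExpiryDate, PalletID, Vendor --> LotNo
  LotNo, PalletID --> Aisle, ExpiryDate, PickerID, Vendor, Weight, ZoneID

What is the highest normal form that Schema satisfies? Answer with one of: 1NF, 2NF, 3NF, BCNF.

BCNF

Candidate keys: {Aisle, LotNo}, {ExpiryDate, PalletID, Vendor}, {LotNo, PalletID}. Prime attributes: {Aisle, ExpiryDate, LotNo, PalletID, Vendor}.
Each dependency's left side is a superkey — BCNF holds.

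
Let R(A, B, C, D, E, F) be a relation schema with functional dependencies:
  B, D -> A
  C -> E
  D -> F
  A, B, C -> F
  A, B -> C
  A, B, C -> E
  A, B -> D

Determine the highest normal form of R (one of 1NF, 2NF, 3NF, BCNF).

1NF

Candidate keys: {A, B}, {B, D}. Prime attributes: {A, B, D}.
C -> E breaks BCNF: {C}⁺ = {C, E}, so {C} is not a superkey.
Because {E} is non-prime and the left side of C -> E is not a superkey, the relation is not in 3NF.
{D} is a proper subset of the key {B, D}, and {D}⁺ contains the non-prime attribute {F} — a partial dependency, so 2NF is violated.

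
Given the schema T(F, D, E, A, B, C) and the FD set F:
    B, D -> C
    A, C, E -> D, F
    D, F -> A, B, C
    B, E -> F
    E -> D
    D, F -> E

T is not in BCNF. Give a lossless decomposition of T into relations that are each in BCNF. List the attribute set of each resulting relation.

Candidate keys of the original relation: {A, C, E}, {B, E}, {D, F}, {E, F}.
Within {A, B, C, D, E, F}: {B, D}⁺ ∩ {A, B, C, D, E, F} = {B, C, D}, not the whole set, so B, D -> C violates BCNF; decompose into {B, C, D} and {A, B, D, E, F}.
{B, C, D} is in BCNF.
Within {A, B, D, E, F}: {E}⁺ ∩ {A, B, D, E, F} = {D, E}, not the whole set, so E -> D violates BCNF; decompose into {D, E} and {A, B, E, F}.
{D, E} is in BCNF.
{A, B, E, F} is in BCNF.

{A, B, E, F}; {B, C, D}; {D, E}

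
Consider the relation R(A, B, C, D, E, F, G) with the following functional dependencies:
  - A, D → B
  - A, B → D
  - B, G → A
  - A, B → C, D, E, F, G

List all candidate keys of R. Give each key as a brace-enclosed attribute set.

{A, B} is a candidate key since {A, B}⁺ = {A, B, C, D, E, F, G} covers every attribute.
{A, D} is a candidate key since {A, D}⁺ = {A, B, C, D, E, F, G} covers every attribute.
{B, G} is a candidate key since {B, G}⁺ = {A, B, C, D, E, F, G} covers every attribute.
No proper subset of any of these is a key, and no other minimal superkey exists.

{A, B}, {A, D}, {B, G}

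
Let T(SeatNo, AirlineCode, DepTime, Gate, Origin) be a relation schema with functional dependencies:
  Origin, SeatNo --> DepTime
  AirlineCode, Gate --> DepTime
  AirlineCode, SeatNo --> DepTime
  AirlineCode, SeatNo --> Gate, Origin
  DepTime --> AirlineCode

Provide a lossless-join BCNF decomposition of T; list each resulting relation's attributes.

Candidate keys of the original relation: {AirlineCode, SeatNo}, {DepTime, SeatNo}, {Origin, SeatNo}.
Within {AirlineCode, DepTime, Gate, Origin, SeatNo}: {AirlineCode, Gate}⁺ ∩ {AirlineCode, DepTime, Gate, Origin, SeatNo} = {AirlineCode, DepTime, Gate}, not the whole set, so AirlineCode, Gate --> DepTime violates BCNF; decompose into {AirlineCode, DepTime, Gate} and {AirlineCode, Gate, Origin, SeatNo}.
Within {AirlineCode, DepTime, Gate}: {DepTime}⁺ ∩ {AirlineCode, DepTime, Gate} = {AirlineCode, DepTime}, not the whole set, so DepTime --> AirlineCode violates BCNF; decompose into {AirlineCode, DepTime} and {DepTime, Gate}.
{AirlineCode, DepTime} has no BCNF violation.
{DepTime, Gate} has no BCNF violation.
{AirlineCode, Gate, Origin, SeatNo} has no BCNF violation.

{AirlineCode, DepTime}; {AirlineCode, Gate, Origin, SeatNo}; {DepTime, Gate}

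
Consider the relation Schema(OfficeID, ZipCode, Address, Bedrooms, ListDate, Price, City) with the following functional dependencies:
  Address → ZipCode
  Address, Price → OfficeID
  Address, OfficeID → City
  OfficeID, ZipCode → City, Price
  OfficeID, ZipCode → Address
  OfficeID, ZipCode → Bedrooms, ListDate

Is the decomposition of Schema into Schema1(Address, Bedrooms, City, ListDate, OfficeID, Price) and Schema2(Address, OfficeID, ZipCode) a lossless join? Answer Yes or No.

The shared attributes are {Address, OfficeID} and {Address, OfficeID}⁺ = {Address, Bedrooms, City, ListDate, OfficeID, Price, ZipCode}.
Since Schema1 ⊆ {Address, Bedrooms, City, ListDate, OfficeID, Price, ZipCode}, the intersection is a superkey of Schema1; the decomposition is lossless.

Yes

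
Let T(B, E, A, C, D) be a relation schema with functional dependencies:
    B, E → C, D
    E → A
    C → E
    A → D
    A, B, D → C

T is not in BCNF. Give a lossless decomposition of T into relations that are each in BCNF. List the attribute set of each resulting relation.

{A, D}; {A, E}; {B, C}; {C, E}

Candidate keys of the original relation: {A, B}, {B, C}, {B, E}.
Within {A, B, C, D, E}: {E}⁺ ∩ {A, B, C, D, E} = {A, D, E}, not the whole set, so E → A, D violates BCNF; decompose into {A, D, E} and {B, C, E}.
Within {A, D, E}: {A}⁺ ∩ {A, D, E} = {A, D}, not the whole set, so A → D violates BCNF; decompose into {A, D} and {A, E}.
{A, D} is in BCNF.
{A, E} is in BCNF.
Within {B, C, E}: {C}⁺ ∩ {B, C, E} = {C, E}, not the whole set, so C → E violates BCNF; decompose into {C, E} and {B, C}.
{C, E} is in BCNF.
{B, C} is in BCNF.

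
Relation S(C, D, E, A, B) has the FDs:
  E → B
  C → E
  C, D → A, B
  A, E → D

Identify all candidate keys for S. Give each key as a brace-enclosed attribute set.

{C} never appears on the right of any FD, so every key must include it.
Closure of {A, C} is {A, B, C, D, E}, the whole schema; {A, C} is a candidate key.
Closure of {C, D} is {A, B, C, D, E}, the whole schema; {C, D} is a candidate key.
These are minimal and exhaustive — every other superkey contains one of them.

{A, C}, {C, D}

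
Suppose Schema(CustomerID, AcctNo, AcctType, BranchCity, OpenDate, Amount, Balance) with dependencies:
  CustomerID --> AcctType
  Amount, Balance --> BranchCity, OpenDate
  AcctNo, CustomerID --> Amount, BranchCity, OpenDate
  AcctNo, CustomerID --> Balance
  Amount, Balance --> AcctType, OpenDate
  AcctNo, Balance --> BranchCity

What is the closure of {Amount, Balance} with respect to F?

Start with {Amount, Balance}.
Amount, Balance --> BranchCity, OpenDate applies; add {BranchCity, OpenDate} → now {Amount, Balance, BranchCity, OpenDate}.
Amount, Balance --> AcctType, OpenDate applies; add {AcctType} → now {AcctType, Amount, Balance, BranchCity, OpenDate}.
No further FD applies.

{AcctType, Amount, Balance, BranchCity, OpenDate}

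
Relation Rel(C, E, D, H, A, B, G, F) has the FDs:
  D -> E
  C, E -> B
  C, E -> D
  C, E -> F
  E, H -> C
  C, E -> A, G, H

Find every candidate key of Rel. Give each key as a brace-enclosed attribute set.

Closure of {C, D} is {A, B, C, D, E, F, G, H}, the whole schema; {C, D} is a candidate key.
Closure of {C, E} is {A, B, C, D, E, F, G, H}, the whole schema; {C, E} is a candidate key.
Closure of {D, H} is {A, B, C, D, E, F, G, H}, the whole schema; {D, H} is a candidate key.
Closure of {E, H} is {A, B, C, D, E, F, G, H}, the whole schema; {E, H} is a candidate key.
No proper subset of any of these is a key, and no other minimal superkey exists.

{C, D}, {C, E}, {D, H}, {E, H}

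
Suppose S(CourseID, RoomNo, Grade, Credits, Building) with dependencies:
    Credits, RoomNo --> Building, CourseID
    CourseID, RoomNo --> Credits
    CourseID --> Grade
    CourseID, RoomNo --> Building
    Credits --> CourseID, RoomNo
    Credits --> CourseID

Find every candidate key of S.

{Credits}⁺ = {Building, CourseID, Credits, Grade, RoomNo} — all of the relation — so {Credits} is a candidate key.
{CourseID, RoomNo}⁺ = {Building, CourseID, Credits, Grade, RoomNo} — all of the relation — so {CourseID, RoomNo} is a candidate key.
Any other superkey properly contains one of these, so there are no further candidate keys.

{CourseID, RoomNo}, {Credits}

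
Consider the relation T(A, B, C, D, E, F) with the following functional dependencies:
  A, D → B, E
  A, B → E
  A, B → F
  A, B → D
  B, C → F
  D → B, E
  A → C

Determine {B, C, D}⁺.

{B, C, D, E, F}

Start with {B, C, D}.
B, C → F applies; add {F} → now {B, C, D, F}.
D → B, E applies; add {E} → now {B, C, D, E, F}.
No further FD applies.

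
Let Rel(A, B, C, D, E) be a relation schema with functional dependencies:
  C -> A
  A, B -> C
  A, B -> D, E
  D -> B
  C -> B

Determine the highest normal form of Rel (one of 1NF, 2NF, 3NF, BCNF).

3NF

Candidate keys: {A, B}, {A, D}, {C}. Prime attributes: {A, B, C, D}.
D -> B breaks BCNF: {D}⁺ = {B, D}, so {D} is not a superkey.
But every attribute on its right side ({B}) is prime, and the same holds for every other non-superkey FD, so 3NF still holds.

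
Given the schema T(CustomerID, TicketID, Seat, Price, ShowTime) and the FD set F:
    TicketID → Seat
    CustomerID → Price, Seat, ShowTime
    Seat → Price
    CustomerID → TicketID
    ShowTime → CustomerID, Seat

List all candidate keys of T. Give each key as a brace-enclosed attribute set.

{CustomerID}, {ShowTime}

{CustomerID}⁺ = {CustomerID, Price, Seat, ShowTime, TicketID} — all of the relation — so {CustomerID} is a candidate key.
{ShowTime}⁺ = {CustomerID, Price, Seat, ShowTime, TicketID} — all of the relation — so {ShowTime} is a candidate key.
These are minimal and exhaustive — every other superkey contains one of them.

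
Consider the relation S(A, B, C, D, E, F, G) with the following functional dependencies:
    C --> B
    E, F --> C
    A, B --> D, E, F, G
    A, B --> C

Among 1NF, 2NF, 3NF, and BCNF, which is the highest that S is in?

Candidate keys: {A, B}, {A, C}, {A, E, F}. Prime attributes: {A, B, C, E, F}.
C --> B: {C}⁺ = {B, C}, which is not all of the attributes, so the left side is not a superkey — BCNF is violated.
Since {B} ⊆ prime attributes and every other non-superkey FD also has a prime right side, the schema is in 3NF.

3NF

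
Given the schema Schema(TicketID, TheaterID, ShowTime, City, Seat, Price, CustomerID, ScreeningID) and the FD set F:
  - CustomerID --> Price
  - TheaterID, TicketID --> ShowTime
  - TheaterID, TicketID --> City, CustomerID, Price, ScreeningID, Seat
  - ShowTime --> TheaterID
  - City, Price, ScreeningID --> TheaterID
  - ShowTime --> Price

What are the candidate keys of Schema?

No FD produces {TicketID}, so it must be in every candidate key.
{ShowTime, TicketID} is a candidate key since {ShowTime, TicketID}⁺ = {City, CustomerID, Price, ScreeningID, Seat, ShowTime, TheaterID, TicketID} covers every attribute.
{TheaterID, TicketID} is a candidate key since {TheaterID, TicketID}⁺ = {City, CustomerID, Price, ScreeningID, Seat, ShowTime, TheaterID, TicketID} covers every attribute.
{City, CustomerID, ScreeningID, TicketID} is a candidate key since {City, CustomerID, ScreeningID, TicketID}⁺ = {City, CustomerID, Price, ScreeningID, Seat, ShowTime, TheaterID, TicketID} covers every attribute.
{City, Price, ScreeningID, TicketID} is a candidate key since {City, Price, ScreeningID, TicketID}⁺ = {City, CustomerID, Price, ScreeningID, Seat, ShowTime, TheaterID, TicketID} covers every attribute.
Any other superkey properly contains one of these, so there are no further candidate keys.

{City, CustomerID, ScreeningID, TicketID}, {City, Price, ScreeningID, TicketID}, {ShowTime, TicketID}, {TheaterID, TicketID}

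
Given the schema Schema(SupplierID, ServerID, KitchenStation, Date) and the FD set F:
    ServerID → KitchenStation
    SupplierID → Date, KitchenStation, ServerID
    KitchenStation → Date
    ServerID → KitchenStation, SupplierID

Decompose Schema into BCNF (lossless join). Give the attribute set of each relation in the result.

Candidate keys of the original relation: {ServerID}, {SupplierID}.
{Date, KitchenStation, ServerID, SupplierID}: {KitchenStation} determines {Date, KitchenStation} here but is not a superkey — split on KitchenStation → Date, giving {Date, KitchenStation} and {KitchenStation, ServerID, SupplierID}.
{Date, KitchenStation} has no BCNF violation.
{KitchenStation, ServerID, SupplierID} has no BCNF violation.

{Date, KitchenStation}; {KitchenStation, ServerID, SupplierID}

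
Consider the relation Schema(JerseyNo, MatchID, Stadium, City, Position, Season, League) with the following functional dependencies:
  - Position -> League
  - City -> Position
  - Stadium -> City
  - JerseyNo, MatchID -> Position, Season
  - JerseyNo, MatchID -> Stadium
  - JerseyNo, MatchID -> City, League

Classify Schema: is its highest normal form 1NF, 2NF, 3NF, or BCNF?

Candidate key: {JerseyNo, MatchID}. Prime attributes: {JerseyNo, MatchID}.
Position -> League breaks BCNF: {Position}⁺ = {League, Position}, so {Position} is not a superkey.
Because {League} is non-prime and the left side of Position -> League is not a superkey, the relation is not in 3NF.
No non-prime attribute depends on a proper subset of any candidate key, so 2NF holds.

2NF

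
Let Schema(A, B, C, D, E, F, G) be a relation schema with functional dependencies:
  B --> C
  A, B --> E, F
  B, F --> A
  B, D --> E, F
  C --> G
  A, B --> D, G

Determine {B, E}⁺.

{B, C, E, G}

Start with {B, E}.
B --> C applies; add {C} → now {B, C, E}.
C --> G applies; add {G} → now {B, C, E, G}.
No further FD applies.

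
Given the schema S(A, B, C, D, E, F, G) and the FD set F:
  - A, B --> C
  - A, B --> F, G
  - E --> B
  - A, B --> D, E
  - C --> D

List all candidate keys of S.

{A, B}, {A, E}

Attributes never on any right-hand side: {A} — every candidate key must contain it.
{A, B}⁺ = {A, B, C, D, E, F, G} — all of the relation — so {A, B} is a candidate key.
{A, E}⁺ = {A, B, C, D, E, F, G} — all of the relation — so {A, E} is a candidate key.
Any other superkey properly contains one of these, so there are no further candidate keys.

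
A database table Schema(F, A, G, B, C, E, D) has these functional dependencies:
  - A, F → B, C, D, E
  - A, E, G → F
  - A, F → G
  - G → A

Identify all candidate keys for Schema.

{A, F}⁺ = {A, B, C, D, E, F, G} — all of the relation — so {A, F} is a candidate key.
{E, G}⁺ = {A, B, C, D, E, F, G} — all of the relation — so {E, G} is a candidate key.
{F, G}⁺ = {A, B, C, D, E, F, G} — all of the relation — so {F, G} is a candidate key.
These are minimal and exhaustive — every other superkey contains one of them.

{A, F}, {E, G}, {F, G}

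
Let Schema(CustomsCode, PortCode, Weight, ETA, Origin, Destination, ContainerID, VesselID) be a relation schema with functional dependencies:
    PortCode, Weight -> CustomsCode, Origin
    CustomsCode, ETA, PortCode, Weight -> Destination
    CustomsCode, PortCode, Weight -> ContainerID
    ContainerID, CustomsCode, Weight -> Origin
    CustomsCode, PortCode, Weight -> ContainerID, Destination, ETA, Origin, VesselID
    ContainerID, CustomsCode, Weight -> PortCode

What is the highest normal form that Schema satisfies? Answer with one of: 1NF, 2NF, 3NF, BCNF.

BCNF

Candidate keys: {ContainerID, CustomsCode, Weight}, {PortCode, Weight}. Prime attributes: {ContainerID, CustomsCode, PortCode, Weight}.
Every FD has a superkey on the left, so the relation is in BCNF.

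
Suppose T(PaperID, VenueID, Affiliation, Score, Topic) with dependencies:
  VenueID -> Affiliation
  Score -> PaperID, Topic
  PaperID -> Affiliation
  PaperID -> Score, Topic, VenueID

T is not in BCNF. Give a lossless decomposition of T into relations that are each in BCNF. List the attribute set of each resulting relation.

Candidate keys of the original relation: {PaperID}, {Score}.
{Affiliation, PaperID, Score, Topic, VenueID}: {VenueID} determines {Affiliation, VenueID} here but is not a superkey — split on VenueID -> Affiliation, giving {Affiliation, VenueID} and {PaperID, Score, Topic, VenueID}.
{Affiliation, VenueID} is in BCNF.
{PaperID, Score, Topic, VenueID} is in BCNF.

{Affiliation, VenueID}; {PaperID, Score, Topic, VenueID}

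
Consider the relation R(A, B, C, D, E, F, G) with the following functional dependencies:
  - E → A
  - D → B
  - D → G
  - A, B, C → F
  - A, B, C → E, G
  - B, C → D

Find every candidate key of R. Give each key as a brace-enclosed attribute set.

{A, B, C}, {A, C, D}, {B, C, E}, {C, D, E}

Attributes never on any right-hand side: {C} — every candidate key must contain it.
{A, B, C} is a candidate key since {A, B, C}⁺ = {A, B, C, D, E, F, G} covers every attribute.
{A, C, D} is a candidate key since {A, C, D}⁺ = {A, B, C, D, E, F, G} covers every attribute.
{B, C, E} is a candidate key since {B, C, E}⁺ = {A, B, C, D, E, F, G} covers every attribute.
{C, D, E} is a candidate key since {C, D, E}⁺ = {A, B, C, D, E, F, G} covers every attribute.
Any other superkey properly contains one of these, so there are no further candidate keys.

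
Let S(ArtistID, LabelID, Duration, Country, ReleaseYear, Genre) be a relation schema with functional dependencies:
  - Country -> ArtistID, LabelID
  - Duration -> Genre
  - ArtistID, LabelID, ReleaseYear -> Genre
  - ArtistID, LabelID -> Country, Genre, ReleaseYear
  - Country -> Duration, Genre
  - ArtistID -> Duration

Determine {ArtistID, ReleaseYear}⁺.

Start with {ArtistID, ReleaseYear}.
ArtistID -> Duration applies; add {Duration} → now {ArtistID, Duration, ReleaseYear}.
Duration -> Genre applies; add {Genre} → now {ArtistID, Duration, Genre, ReleaseYear}.
No further FD applies.

{ArtistID, Duration, Genre, ReleaseYear}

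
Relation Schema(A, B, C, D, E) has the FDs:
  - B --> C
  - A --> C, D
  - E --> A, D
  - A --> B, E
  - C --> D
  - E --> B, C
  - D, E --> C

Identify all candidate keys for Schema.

{A}⁺ = {A, B, C, D, E}, which is every attribute, so {A} is a candidate key.
{E}⁺ = {A, B, C, D, E}, which is every attribute, so {E} is a candidate key.
No proper subset of any of these is a key, and no other minimal superkey exists.

{A}, {E}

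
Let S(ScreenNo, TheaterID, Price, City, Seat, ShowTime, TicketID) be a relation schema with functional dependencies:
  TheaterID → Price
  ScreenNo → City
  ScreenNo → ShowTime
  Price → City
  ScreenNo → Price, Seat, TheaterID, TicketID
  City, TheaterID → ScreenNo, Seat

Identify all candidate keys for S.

{ScreenNo}, {TheaterID}

Closure of {ScreenNo} is {City, Price, ScreenNo, Seat, ShowTime, TheaterID, TicketID}, the whole schema; {ScreenNo} is a candidate key.
Closure of {TheaterID} is {City, Price, ScreenNo, Seat, ShowTime, TheaterID, TicketID}, the whole schema; {TheaterID} is a candidate key.
No proper subset of any of these is a key, and no other minimal superkey exists.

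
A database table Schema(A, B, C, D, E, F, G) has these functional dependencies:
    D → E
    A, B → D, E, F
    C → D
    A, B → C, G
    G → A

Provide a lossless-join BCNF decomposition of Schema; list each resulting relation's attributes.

Candidate keys of the original relation: {A, B}, {B, G}.
{A, B, C, D, E, F, G}: {D} determines {D, E} here but is not a superkey — split on D → E, giving {D, E} and {A, B, C, D, F, G}.
{D, E} is in BCNF.
{A, B, C, D, F, G}: {C} determines {C, D} here but is not a superkey — split on C → D, giving {C, D} and {A, B, C, F, G}.
{C, D} is in BCNF.
{A, B, C, F, G}: {G} determines {A, G} here but is not a superkey — split on G → A, giving {A, G} and {B, C, F, G}.
{A, G} is in BCNF.
{B, C, F, G} is in BCNF.

{A, G}; {B, C, F, G}; {C, D}; {D, E}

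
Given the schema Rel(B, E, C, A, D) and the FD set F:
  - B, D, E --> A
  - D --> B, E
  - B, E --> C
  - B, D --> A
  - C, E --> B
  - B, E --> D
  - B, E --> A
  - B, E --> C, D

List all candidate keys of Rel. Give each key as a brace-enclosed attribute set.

{D} is a candidate key since {D}⁺ = {A, B, C, D, E} covers every attribute.
{B, E} is a candidate key since {B, E}⁺ = {A, B, C, D, E} covers every attribute.
{C, E} is a candidate key since {C, E}⁺ = {A, B, C, D, E} covers every attribute.
Any other superkey properly contains one of these, so there are no further candidate keys.

{B, E}, {C, E}, {D}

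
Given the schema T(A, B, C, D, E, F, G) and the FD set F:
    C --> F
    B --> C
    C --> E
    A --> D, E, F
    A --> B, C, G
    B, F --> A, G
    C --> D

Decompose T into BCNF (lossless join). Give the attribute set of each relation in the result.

Candidate keys of the original relation: {A}, {B}.
In {A, B, C, D, E, F, G}, {C} is not a superkey ({C}⁺ restricted to this set is {C, D, E, F}), so split on C --> D, E, F into {C, D, E, F} and {A, B, C, G}.
{C, D, E, F} is in BCNF.
{A, B, C, G} is in BCNF.

{A, B, C, G}; {C, D, E, F}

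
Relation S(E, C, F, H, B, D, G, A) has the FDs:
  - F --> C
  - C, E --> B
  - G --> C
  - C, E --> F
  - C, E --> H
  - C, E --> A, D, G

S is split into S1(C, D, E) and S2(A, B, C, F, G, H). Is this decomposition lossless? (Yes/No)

S1 ∩ S2 = {C}; its closure under F is {C}.
The closure covers neither S1 nor S2 entirely; the join is not lossless.

No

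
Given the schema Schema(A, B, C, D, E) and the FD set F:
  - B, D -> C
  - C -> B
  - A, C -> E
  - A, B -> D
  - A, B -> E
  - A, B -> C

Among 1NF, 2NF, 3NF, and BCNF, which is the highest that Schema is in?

3NF

Candidate keys: {A, B}, {A, C}. Prime attributes: {A, B, C}.
B, D -> C breaks BCNF: {B, D}⁺ = {B, C, D}, so {B, D} is not a superkey.
Since {C} ⊆ prime attributes and every other non-superkey FD also has a prime right side, the schema is in 3NF.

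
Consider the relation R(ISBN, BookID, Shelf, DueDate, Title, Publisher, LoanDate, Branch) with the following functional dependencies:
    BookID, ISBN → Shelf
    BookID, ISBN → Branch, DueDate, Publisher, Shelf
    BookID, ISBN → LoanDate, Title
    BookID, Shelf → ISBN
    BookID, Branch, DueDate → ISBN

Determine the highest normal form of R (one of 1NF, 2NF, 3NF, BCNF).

Candidate keys: {BookID, Branch, DueDate}, {BookID, ISBN}, {BookID, Shelf}. Prime attributes: {BookID, Branch, DueDate, ISBN, Shelf}.
Every FD has a superkey on the left, so the relation is in BCNF.

BCNF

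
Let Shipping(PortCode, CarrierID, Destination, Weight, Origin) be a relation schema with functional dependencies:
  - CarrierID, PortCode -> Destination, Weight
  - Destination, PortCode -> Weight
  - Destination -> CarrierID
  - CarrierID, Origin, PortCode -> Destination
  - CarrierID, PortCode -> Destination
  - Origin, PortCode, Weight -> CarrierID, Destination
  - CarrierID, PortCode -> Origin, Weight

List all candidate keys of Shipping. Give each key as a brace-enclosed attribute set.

{CarrierID, PortCode}, {Destination, PortCode}, {Origin, PortCode, Weight}

{PortCode} never appears on the right of any FD, so every key must include it.
{CarrierID, PortCode} is a candidate key since {CarrierID, PortCode}⁺ = {CarrierID, Destination, Origin, PortCode, Weight} covers every attribute.
{Destination, PortCode} is a candidate key since {Destination, PortCode}⁺ = {CarrierID, Destination, Origin, PortCode, Weight} covers every attribute.
{Origin, PortCode, Weight} is a candidate key since {Origin, PortCode, Weight}⁺ = {CarrierID, Destination, Origin, PortCode, Weight} covers every attribute.
These are minimal and exhaustive — every other superkey contains one of them.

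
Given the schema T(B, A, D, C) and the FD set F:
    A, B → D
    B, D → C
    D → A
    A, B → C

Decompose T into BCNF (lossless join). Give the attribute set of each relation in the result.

Candidate keys of the original relation: {A, B}, {B, D}.
In {A, B, C, D}, {D} is not a superkey ({D}⁺ restricted to this set is {A, D}), so split on D → A into {A, D} and {B, C, D}.
{A, D} has no BCNF violation.
{B, C, D} has no BCNF violation.

{A, D}; {B, C, D}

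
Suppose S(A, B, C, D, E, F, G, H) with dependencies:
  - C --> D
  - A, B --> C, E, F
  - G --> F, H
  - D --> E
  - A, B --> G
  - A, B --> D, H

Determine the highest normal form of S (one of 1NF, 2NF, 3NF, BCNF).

Candidate key: {A, B}. Prime attributes: {A, B}.
C --> D breaks BCNF: {C}⁺ = {C, D, E}, so {C} is not a superkey.
Because {D} is non-prime and the left side of C --> D is not a superkey, the relation is not in 3NF.
No non-prime attribute depends on a proper subset of any candidate key, so 2NF holds.

2NF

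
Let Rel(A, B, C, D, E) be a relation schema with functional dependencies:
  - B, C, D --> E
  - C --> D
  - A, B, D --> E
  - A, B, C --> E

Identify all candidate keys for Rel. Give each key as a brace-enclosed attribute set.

{A, B, C}

Attributes never on any right-hand side: {A, B, C} — every candidate key must contain all of them.
{A, B, C} is a candidate key since {A, B, C}⁺ = {A, B, C, D, E} covers every attribute.
Every other attribute set either contains this one or has a smaller closure.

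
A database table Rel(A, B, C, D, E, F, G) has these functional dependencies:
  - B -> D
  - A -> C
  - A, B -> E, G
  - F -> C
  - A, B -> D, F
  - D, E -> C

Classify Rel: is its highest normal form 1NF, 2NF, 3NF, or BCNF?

1NF

Candidate key: {A, B}. Prime attributes: {A, B}.
For B -> D we have {B}⁺ = {B, D}; {B} is not a superkey, so BCNF fails.
B -> D determines the non-prime attribute {D} from a non-superkey — 3NF is violated.
{A} is a proper subset of the key {A, B}, and {A}⁺ contains the non-prime attribute {C} — a partial dependency, so 2NF is violated.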